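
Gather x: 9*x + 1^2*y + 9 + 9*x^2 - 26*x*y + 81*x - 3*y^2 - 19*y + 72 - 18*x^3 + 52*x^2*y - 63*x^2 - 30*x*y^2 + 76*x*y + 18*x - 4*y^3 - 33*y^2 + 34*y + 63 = -18*x^3 + x^2*(52*y - 54) + x*(-30*y^2 + 50*y + 108) - 4*y^3 - 36*y^2 + 16*y + 144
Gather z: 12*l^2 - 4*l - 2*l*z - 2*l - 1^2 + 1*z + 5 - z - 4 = 12*l^2 - 2*l*z - 6*l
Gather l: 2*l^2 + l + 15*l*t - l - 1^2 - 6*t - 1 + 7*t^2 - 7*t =2*l^2 + 15*l*t + 7*t^2 - 13*t - 2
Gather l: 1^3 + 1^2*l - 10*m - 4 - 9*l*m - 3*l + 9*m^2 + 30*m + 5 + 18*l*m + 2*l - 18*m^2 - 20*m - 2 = 9*l*m - 9*m^2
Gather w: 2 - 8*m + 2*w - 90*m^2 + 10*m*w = -90*m^2 - 8*m + w*(10*m + 2) + 2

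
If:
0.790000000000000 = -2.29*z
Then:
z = -0.34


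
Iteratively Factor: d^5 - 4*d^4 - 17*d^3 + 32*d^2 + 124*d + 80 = (d + 2)*(d^4 - 6*d^3 - 5*d^2 + 42*d + 40) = (d - 4)*(d + 2)*(d^3 - 2*d^2 - 13*d - 10) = (d - 4)*(d + 2)^2*(d^2 - 4*d - 5) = (d - 4)*(d + 1)*(d + 2)^2*(d - 5)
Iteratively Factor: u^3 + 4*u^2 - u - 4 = (u + 4)*(u^2 - 1) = (u + 1)*(u + 4)*(u - 1)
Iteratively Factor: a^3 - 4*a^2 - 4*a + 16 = (a + 2)*(a^2 - 6*a + 8) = (a - 4)*(a + 2)*(a - 2)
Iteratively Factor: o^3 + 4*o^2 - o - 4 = (o - 1)*(o^2 + 5*o + 4) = (o - 1)*(o + 1)*(o + 4)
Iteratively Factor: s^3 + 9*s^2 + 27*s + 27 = (s + 3)*(s^2 + 6*s + 9) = (s + 3)^2*(s + 3)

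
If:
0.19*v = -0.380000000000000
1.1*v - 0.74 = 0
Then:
No Solution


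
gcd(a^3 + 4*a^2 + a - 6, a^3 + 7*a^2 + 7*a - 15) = a^2 + 2*a - 3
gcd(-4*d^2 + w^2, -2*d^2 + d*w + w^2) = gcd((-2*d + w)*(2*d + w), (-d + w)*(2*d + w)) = 2*d + w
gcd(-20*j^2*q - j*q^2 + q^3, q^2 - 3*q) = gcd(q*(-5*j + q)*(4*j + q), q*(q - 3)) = q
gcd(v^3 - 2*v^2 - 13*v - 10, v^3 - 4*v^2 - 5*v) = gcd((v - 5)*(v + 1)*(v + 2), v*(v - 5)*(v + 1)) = v^2 - 4*v - 5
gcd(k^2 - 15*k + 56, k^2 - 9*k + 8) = k - 8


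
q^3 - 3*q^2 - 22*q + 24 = (q - 6)*(q - 1)*(q + 4)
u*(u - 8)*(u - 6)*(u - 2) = u^4 - 16*u^3 + 76*u^2 - 96*u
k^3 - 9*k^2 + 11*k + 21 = (k - 7)*(k - 3)*(k + 1)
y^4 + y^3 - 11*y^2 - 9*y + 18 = (y - 3)*(y - 1)*(y + 2)*(y + 3)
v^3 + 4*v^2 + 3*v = v*(v + 1)*(v + 3)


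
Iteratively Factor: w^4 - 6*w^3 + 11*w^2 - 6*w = (w - 1)*(w^3 - 5*w^2 + 6*w) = w*(w - 1)*(w^2 - 5*w + 6) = w*(w - 3)*(w - 1)*(w - 2)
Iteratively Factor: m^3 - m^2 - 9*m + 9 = (m - 3)*(m^2 + 2*m - 3) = (m - 3)*(m - 1)*(m + 3)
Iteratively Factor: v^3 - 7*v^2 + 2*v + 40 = (v - 4)*(v^2 - 3*v - 10) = (v - 4)*(v + 2)*(v - 5)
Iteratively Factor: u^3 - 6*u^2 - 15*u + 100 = (u - 5)*(u^2 - u - 20) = (u - 5)*(u + 4)*(u - 5)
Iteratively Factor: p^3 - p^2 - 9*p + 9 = (p + 3)*(p^2 - 4*p + 3) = (p - 1)*(p + 3)*(p - 3)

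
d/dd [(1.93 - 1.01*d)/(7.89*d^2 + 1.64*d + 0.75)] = (7.9689*d^2 - 30.4554*d - 3.9227)/(62.2521*d^4 + 25.8792*d^3 + 14.5246*d^2 + 2.46*d + 0.5625)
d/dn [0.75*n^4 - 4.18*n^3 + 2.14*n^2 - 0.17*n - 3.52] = 3.0*n^3 - 12.54*n^2 + 4.28*n - 0.17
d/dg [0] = 0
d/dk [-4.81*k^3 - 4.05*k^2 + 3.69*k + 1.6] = -14.43*k^2 - 8.1*k + 3.69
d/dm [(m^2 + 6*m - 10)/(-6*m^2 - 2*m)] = (17*m^2 - 60*m - 10)/(2*m^2*(9*m^2 + 6*m + 1))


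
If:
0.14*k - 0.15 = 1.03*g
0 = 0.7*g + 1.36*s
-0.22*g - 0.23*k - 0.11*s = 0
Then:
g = -0.13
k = 0.09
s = 0.07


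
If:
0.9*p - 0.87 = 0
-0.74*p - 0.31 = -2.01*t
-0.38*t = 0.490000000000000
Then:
No Solution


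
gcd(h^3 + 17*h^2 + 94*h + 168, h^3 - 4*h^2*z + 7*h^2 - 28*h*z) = h + 7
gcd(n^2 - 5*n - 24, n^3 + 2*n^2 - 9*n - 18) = n + 3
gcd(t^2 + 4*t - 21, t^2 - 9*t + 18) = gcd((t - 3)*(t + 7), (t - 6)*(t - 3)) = t - 3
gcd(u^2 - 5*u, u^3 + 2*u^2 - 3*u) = u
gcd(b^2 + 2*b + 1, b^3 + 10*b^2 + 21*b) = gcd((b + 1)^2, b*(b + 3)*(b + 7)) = 1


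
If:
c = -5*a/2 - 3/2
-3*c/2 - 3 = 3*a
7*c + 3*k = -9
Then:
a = 1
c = -4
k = 19/3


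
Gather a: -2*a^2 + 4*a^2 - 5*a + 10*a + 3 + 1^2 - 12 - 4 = 2*a^2 + 5*a - 12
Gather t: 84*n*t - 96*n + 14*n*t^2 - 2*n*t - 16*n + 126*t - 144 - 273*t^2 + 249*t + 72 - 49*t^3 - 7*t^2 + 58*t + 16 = -112*n - 49*t^3 + t^2*(14*n - 280) + t*(82*n + 433) - 56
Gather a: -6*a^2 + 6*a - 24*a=-6*a^2 - 18*a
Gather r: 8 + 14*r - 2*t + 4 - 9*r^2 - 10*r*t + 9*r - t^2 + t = -9*r^2 + r*(23 - 10*t) - t^2 - t + 12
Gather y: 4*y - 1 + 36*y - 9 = 40*y - 10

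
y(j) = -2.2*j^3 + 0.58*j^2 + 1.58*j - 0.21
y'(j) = -6.6*j^2 + 1.16*j + 1.58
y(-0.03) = -0.26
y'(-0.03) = 1.54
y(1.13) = -0.86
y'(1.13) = -5.54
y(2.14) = -15.73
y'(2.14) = -26.16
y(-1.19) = 2.44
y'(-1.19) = -9.15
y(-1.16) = 2.17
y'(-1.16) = -8.65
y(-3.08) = 64.71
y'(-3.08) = -64.60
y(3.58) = -88.06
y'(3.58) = -78.86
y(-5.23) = 322.11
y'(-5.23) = -185.02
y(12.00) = -3699.33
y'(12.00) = -934.90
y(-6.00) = 486.39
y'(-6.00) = -242.98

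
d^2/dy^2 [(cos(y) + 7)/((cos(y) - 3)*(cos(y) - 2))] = (-33*(1 - cos(y)^2)^2 - cos(y)^5 + 143*cos(y)^3 - 61*cos(y)^2 - 492*cos(y) + 359)/((cos(y) - 3)^3*(cos(y) - 2)^3)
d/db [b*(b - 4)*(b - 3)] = 3*b^2 - 14*b + 12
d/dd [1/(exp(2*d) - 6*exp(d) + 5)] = 2*(3 - exp(d))*exp(d)/(exp(2*d) - 6*exp(d) + 5)^2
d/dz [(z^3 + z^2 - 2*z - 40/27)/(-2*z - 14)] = (-z^3 - 11*z^2 - 7*z + 169/27)/(z^2 + 14*z + 49)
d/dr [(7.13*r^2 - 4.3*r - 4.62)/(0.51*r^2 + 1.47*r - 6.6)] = (12.6741*r^2 - 89.4036*r + 35.1714)/(0.2601*r^4 + 1.4994*r^3 - 4.5711*r^2 - 19.404*r + 43.56)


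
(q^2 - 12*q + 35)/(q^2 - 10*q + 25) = (q - 7)/(q - 5)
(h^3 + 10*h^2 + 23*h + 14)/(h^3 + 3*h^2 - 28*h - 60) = (h^2 + 8*h + 7)/(h^2 + h - 30)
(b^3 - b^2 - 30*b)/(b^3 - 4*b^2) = (b^2 - b - 30)/(b*(b - 4))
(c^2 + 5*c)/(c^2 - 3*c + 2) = c*(c + 5)/(c^2 - 3*c + 2)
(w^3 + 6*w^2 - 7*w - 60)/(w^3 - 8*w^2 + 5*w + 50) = (w^3 + 6*w^2 - 7*w - 60)/(w^3 - 8*w^2 + 5*w + 50)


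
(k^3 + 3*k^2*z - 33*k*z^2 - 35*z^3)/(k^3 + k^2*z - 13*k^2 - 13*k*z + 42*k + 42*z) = (k^2 + 2*k*z - 35*z^2)/(k^2 - 13*k + 42)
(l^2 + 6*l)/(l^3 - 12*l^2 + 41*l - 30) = l*(l + 6)/(l^3 - 12*l^2 + 41*l - 30)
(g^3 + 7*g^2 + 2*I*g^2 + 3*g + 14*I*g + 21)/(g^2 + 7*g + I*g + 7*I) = (g^2 + 2*I*g + 3)/(g + I)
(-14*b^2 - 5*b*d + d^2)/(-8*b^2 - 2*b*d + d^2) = (7*b - d)/(4*b - d)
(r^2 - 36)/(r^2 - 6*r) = (r + 6)/r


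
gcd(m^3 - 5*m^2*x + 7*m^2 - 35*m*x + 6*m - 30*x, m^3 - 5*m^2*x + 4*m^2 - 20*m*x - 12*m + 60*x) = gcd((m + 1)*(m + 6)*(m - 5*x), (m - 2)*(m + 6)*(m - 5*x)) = -m^2 + 5*m*x - 6*m + 30*x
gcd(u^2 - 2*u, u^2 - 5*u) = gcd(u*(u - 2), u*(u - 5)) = u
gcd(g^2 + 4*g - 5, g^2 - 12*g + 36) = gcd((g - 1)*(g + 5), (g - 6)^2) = 1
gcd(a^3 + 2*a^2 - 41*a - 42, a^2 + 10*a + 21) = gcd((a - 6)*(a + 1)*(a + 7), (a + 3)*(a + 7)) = a + 7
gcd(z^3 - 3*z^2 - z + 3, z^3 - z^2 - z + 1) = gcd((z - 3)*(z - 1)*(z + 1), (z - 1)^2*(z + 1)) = z^2 - 1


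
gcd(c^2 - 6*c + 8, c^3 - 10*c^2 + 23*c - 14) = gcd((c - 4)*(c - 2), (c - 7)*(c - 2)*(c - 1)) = c - 2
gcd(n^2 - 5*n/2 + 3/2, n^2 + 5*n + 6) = 1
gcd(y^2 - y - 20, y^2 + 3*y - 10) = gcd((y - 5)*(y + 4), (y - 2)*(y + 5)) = 1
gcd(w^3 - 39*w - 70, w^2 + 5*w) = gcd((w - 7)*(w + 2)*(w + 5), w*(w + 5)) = w + 5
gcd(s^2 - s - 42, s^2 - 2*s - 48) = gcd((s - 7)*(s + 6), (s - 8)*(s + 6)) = s + 6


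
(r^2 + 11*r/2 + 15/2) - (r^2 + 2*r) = 7*r/2 + 15/2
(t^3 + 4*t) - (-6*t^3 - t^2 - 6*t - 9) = 7*t^3 + t^2 + 10*t + 9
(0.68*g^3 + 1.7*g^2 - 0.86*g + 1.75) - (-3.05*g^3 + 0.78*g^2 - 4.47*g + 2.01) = 3.73*g^3 + 0.92*g^2 + 3.61*g - 0.26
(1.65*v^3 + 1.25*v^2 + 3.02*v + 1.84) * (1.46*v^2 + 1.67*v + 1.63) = 2.409*v^5 + 4.5805*v^4 + 9.1862*v^3 + 9.7673*v^2 + 7.9954*v + 2.9992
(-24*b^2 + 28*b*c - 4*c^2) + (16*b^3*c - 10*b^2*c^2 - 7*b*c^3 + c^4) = 16*b^3*c - 10*b^2*c^2 - 24*b^2 - 7*b*c^3 + 28*b*c + c^4 - 4*c^2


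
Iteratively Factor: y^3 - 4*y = (y - 2)*(y^2 + 2*y) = (y - 2)*(y + 2)*(y)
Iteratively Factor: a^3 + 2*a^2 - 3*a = (a + 3)*(a^2 - a) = a*(a + 3)*(a - 1)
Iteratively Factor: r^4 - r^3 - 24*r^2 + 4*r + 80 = (r - 5)*(r^3 + 4*r^2 - 4*r - 16) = (r - 5)*(r + 2)*(r^2 + 2*r - 8) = (r - 5)*(r - 2)*(r + 2)*(r + 4)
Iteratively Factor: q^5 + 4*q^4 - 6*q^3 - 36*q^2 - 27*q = (q + 1)*(q^4 + 3*q^3 - 9*q^2 - 27*q) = (q + 1)*(q + 3)*(q^3 - 9*q) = (q + 1)*(q + 3)^2*(q^2 - 3*q) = (q - 3)*(q + 1)*(q + 3)^2*(q)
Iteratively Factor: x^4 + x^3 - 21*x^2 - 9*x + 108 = (x + 4)*(x^3 - 3*x^2 - 9*x + 27) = (x - 3)*(x + 4)*(x^2 - 9) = (x - 3)*(x + 3)*(x + 4)*(x - 3)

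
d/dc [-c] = -1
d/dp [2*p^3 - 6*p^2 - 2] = 6*p*(p - 2)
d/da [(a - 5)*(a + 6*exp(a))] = a + (a - 5)*(6*exp(a) + 1) + 6*exp(a)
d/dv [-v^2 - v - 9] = -2*v - 1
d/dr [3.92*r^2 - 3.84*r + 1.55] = 7.84*r - 3.84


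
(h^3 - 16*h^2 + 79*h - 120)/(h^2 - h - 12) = (-h^3 + 16*h^2 - 79*h + 120)/(-h^2 + h + 12)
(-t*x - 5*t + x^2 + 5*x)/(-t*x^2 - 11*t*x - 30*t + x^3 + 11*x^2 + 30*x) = 1/(x + 6)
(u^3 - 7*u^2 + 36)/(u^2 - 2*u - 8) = (u^2 - 9*u + 18)/(u - 4)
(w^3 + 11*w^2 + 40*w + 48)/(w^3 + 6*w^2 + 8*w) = (w^2 + 7*w + 12)/(w*(w + 2))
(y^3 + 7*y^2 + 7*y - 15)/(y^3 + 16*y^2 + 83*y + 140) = (y^2 + 2*y - 3)/(y^2 + 11*y + 28)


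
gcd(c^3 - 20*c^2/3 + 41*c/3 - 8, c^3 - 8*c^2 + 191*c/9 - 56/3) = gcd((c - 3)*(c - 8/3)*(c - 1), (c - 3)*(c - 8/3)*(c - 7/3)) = c^2 - 17*c/3 + 8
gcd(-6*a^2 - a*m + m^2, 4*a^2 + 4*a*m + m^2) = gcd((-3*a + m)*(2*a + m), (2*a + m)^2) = 2*a + m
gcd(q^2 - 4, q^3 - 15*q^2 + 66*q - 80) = q - 2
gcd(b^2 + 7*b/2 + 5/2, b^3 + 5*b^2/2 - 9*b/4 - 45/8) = b + 5/2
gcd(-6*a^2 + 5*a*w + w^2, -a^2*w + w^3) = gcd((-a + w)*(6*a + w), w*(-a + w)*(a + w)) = -a + w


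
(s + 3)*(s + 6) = s^2 + 9*s + 18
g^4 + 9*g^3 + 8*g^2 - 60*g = g*(g - 2)*(g + 5)*(g + 6)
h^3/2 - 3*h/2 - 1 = (h/2 + 1/2)*(h - 2)*(h + 1)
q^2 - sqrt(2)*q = q*(q - sqrt(2))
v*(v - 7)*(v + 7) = v^3 - 49*v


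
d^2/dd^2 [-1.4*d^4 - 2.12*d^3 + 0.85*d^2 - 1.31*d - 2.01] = -16.8*d^2 - 12.72*d + 1.7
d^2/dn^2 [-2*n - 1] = 0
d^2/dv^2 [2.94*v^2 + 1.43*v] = 5.88000000000000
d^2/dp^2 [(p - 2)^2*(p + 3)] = 6*p - 2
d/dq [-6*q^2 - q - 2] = -12*q - 1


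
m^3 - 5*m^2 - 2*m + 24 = (m - 4)*(m - 3)*(m + 2)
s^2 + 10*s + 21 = (s + 3)*(s + 7)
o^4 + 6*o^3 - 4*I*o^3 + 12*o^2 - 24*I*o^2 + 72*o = o*(o + 6)*(o - 6*I)*(o + 2*I)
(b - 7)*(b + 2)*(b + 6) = b^3 + b^2 - 44*b - 84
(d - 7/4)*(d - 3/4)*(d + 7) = d^3 + 9*d^2/2 - 259*d/16 + 147/16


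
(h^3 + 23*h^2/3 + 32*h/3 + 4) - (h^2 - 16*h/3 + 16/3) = h^3 + 20*h^2/3 + 16*h - 4/3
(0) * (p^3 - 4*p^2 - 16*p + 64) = 0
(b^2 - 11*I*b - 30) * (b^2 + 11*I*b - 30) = b^4 + 61*b^2 + 900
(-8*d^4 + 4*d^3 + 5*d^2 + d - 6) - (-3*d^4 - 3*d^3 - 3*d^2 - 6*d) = -5*d^4 + 7*d^3 + 8*d^2 + 7*d - 6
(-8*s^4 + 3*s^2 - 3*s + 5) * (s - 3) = -8*s^5 + 24*s^4 + 3*s^3 - 12*s^2 + 14*s - 15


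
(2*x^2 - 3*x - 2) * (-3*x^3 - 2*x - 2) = -6*x^5 + 9*x^4 + 2*x^3 + 2*x^2 + 10*x + 4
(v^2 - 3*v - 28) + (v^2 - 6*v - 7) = 2*v^2 - 9*v - 35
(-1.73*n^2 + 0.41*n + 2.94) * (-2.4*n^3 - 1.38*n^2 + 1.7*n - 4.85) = 4.152*n^5 + 1.4034*n^4 - 10.5628*n^3 + 5.0303*n^2 + 3.0095*n - 14.259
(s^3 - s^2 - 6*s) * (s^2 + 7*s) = s^5 + 6*s^4 - 13*s^3 - 42*s^2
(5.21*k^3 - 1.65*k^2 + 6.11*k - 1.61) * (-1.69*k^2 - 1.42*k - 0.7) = -8.8049*k^5 - 4.6097*k^4 - 11.6299*k^3 - 4.8003*k^2 - 1.9908*k + 1.127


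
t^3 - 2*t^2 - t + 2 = (t - 2)*(t - 1)*(t + 1)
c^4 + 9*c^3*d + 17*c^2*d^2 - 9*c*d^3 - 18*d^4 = (c - d)*(c + d)*(c + 3*d)*(c + 6*d)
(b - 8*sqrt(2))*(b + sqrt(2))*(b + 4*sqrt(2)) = b^3 - 3*sqrt(2)*b^2 - 72*b - 64*sqrt(2)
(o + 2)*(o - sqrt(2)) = o^2 - sqrt(2)*o + 2*o - 2*sqrt(2)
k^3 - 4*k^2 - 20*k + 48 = (k - 6)*(k - 2)*(k + 4)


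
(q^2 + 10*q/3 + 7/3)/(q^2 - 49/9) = 3*(q + 1)/(3*q - 7)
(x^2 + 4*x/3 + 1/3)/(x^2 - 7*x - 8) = (x + 1/3)/(x - 8)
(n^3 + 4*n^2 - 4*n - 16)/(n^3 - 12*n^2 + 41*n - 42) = (n^2 + 6*n + 8)/(n^2 - 10*n + 21)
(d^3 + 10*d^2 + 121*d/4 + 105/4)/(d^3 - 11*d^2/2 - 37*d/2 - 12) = (2*d^2 + 17*d + 35)/(2*(d^2 - 7*d - 8))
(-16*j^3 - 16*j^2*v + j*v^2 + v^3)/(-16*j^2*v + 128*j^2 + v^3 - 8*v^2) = (j + v)/(v - 8)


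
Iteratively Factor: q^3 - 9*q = (q - 3)*(q^2 + 3*q) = q*(q - 3)*(q + 3)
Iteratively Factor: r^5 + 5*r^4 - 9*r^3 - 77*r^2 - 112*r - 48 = (r + 1)*(r^4 + 4*r^3 - 13*r^2 - 64*r - 48) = (r + 1)^2*(r^3 + 3*r^2 - 16*r - 48) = (r + 1)^2*(r + 4)*(r^2 - r - 12) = (r + 1)^2*(r + 3)*(r + 4)*(r - 4)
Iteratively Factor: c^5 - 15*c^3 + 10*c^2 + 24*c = (c)*(c^4 - 15*c^2 + 10*c + 24) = c*(c - 3)*(c^3 + 3*c^2 - 6*c - 8) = c*(c - 3)*(c + 4)*(c^2 - c - 2) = c*(c - 3)*(c + 1)*(c + 4)*(c - 2)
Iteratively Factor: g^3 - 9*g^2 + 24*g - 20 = (g - 2)*(g^2 - 7*g + 10) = (g - 2)^2*(g - 5)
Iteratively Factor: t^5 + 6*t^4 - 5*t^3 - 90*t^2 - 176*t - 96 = (t + 2)*(t^4 + 4*t^3 - 13*t^2 - 64*t - 48) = (t + 2)*(t + 3)*(t^3 + t^2 - 16*t - 16) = (t - 4)*(t + 2)*(t + 3)*(t^2 + 5*t + 4) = (t - 4)*(t + 1)*(t + 2)*(t + 3)*(t + 4)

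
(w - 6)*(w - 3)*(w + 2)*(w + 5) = w^4 - 2*w^3 - 35*w^2 + 36*w + 180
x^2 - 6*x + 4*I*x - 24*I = (x - 6)*(x + 4*I)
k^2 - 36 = (k - 6)*(k + 6)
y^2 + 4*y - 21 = (y - 3)*(y + 7)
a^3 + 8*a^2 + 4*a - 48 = (a - 2)*(a + 4)*(a + 6)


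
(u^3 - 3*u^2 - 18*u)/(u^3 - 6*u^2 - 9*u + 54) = u/(u - 3)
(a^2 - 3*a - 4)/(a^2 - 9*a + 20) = (a + 1)/(a - 5)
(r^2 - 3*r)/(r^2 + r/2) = 2*(r - 3)/(2*r + 1)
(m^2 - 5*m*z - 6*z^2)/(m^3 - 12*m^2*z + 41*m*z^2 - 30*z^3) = (m + z)/(m^2 - 6*m*z + 5*z^2)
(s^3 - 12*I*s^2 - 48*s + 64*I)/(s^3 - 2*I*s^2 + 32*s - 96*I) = (s - 4*I)/(s + 6*I)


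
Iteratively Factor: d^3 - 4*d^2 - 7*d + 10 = (d - 5)*(d^2 + d - 2) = (d - 5)*(d - 1)*(d + 2)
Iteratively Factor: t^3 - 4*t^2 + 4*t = (t - 2)*(t^2 - 2*t) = (t - 2)^2*(t)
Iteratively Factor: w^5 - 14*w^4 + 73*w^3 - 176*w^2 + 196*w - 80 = (w - 2)*(w^4 - 12*w^3 + 49*w^2 - 78*w + 40) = (w - 5)*(w - 2)*(w^3 - 7*w^2 + 14*w - 8) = (w - 5)*(w - 4)*(w - 2)*(w^2 - 3*w + 2) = (w - 5)*(w - 4)*(w - 2)^2*(w - 1)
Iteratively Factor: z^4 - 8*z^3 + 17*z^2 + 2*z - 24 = (z - 3)*(z^3 - 5*z^2 + 2*z + 8) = (z - 3)*(z - 2)*(z^2 - 3*z - 4) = (z - 4)*(z - 3)*(z - 2)*(z + 1)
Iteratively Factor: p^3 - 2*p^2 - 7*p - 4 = (p + 1)*(p^2 - 3*p - 4) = (p + 1)^2*(p - 4)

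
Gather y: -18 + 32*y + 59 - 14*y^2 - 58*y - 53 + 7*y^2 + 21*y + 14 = -7*y^2 - 5*y + 2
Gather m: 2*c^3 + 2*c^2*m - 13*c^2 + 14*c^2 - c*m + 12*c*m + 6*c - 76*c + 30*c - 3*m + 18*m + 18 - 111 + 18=2*c^3 + c^2 - 40*c + m*(2*c^2 + 11*c + 15) - 75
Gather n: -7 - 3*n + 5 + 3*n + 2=0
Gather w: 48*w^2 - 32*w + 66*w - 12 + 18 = 48*w^2 + 34*w + 6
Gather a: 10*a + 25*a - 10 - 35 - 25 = 35*a - 70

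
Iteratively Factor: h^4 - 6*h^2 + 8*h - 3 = (h - 1)*(h^3 + h^2 - 5*h + 3) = (h - 1)^2*(h^2 + 2*h - 3) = (h - 1)^2*(h + 3)*(h - 1)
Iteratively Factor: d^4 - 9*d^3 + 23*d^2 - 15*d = (d - 1)*(d^3 - 8*d^2 + 15*d) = d*(d - 1)*(d^2 - 8*d + 15) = d*(d - 3)*(d - 1)*(d - 5)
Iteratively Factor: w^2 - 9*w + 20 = (w - 5)*(w - 4)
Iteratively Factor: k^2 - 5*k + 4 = (k - 4)*(k - 1)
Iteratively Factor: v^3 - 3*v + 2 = (v - 1)*(v^2 + v - 2) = (v - 1)*(v + 2)*(v - 1)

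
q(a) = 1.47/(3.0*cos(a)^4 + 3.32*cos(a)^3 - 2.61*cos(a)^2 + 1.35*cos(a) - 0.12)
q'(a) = 1.47*(12.0*sin(a)*cos(a)^3 + 9.96*sin(a)*cos(a)^2 - 5.22*sin(a)*cos(a) + 1.35*sin(a))/(3.0*cos(a)^4 + 3.32*cos(a)^3 - 2.61*cos(a)^2 + 1.35*cos(a) - 0.12)^2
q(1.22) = 6.93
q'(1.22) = 37.36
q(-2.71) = -0.37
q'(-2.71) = -0.21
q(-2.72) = -0.37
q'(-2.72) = -0.20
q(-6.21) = 0.30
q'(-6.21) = 0.08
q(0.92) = 1.67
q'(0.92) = 6.78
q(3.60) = -0.38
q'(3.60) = -0.23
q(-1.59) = -10.01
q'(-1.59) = -99.00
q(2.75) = -0.36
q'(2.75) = 0.18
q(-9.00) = -0.37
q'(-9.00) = -0.20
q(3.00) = -0.34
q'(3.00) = 0.05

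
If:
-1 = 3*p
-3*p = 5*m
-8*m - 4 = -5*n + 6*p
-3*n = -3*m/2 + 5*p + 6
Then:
No Solution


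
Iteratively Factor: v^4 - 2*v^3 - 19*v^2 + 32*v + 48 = (v + 1)*(v^3 - 3*v^2 - 16*v + 48) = (v - 4)*(v + 1)*(v^2 + v - 12) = (v - 4)*(v - 3)*(v + 1)*(v + 4)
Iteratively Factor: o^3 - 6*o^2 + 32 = (o - 4)*(o^2 - 2*o - 8) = (o - 4)^2*(o + 2)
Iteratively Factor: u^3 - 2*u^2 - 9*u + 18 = (u - 3)*(u^2 + u - 6) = (u - 3)*(u + 3)*(u - 2)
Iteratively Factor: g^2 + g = (g + 1)*(g)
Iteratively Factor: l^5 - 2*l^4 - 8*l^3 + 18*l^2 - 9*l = (l)*(l^4 - 2*l^3 - 8*l^2 + 18*l - 9) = l*(l + 3)*(l^3 - 5*l^2 + 7*l - 3) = l*(l - 1)*(l + 3)*(l^2 - 4*l + 3) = l*(l - 3)*(l - 1)*(l + 3)*(l - 1)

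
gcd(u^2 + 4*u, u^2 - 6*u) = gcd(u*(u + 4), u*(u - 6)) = u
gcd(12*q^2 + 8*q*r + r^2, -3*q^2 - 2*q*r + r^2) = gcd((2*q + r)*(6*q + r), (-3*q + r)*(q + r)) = 1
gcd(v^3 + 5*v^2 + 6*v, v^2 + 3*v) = v^2 + 3*v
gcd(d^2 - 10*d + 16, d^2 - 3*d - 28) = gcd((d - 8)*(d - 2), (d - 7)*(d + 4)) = 1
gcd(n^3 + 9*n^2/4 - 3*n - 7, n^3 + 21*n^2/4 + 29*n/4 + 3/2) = n + 2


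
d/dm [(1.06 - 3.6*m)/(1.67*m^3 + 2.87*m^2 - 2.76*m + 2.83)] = (12.024*m^3 + 5.0214*m^2 - 6.0844*m - 7.2624)/(2.7889*m^6 + 9.5858*m^5 - 0.981499999999999*m^4 - 6.3902*m^3 + 23.8618*m^2 - 15.6216*m + 8.0089)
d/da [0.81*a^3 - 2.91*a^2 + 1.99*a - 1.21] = 2.43*a^2 - 5.82*a + 1.99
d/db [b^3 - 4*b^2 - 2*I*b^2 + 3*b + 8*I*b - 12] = 3*b^2 - 8*b - 4*I*b + 3 + 8*I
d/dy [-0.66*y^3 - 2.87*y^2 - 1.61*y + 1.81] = -1.98*y^2 - 5.74*y - 1.61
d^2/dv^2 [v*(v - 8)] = 2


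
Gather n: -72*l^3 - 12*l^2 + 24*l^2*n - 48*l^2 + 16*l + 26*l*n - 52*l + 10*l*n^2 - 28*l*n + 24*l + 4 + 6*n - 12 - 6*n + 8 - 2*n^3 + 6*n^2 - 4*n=-72*l^3 - 60*l^2 - 12*l - 2*n^3 + n^2*(10*l + 6) + n*(24*l^2 - 2*l - 4)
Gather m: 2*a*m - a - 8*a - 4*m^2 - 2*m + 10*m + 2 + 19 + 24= -9*a - 4*m^2 + m*(2*a + 8) + 45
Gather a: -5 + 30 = 25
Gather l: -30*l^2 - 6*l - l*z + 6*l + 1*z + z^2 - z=-30*l^2 - l*z + z^2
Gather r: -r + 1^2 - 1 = -r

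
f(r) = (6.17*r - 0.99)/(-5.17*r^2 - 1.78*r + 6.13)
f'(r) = (6.17*r - 0.99)*(10.34*r + 1.78)/(-5.17*r^2 - 1.78*r + 6.13)^2 + 6.17/(-5.17*r^2 - 1.78*r + 6.13) = (31.8989*r^2 - 10.2366*r + 36.0599)/(26.7289*r^4 + 18.4052*r^3 - 60.2158*r^2 - 21.8228*r + 37.5769)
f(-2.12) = 1.06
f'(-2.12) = 1.13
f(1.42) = -1.14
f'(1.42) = 1.84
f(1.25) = -1.61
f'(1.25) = 4.20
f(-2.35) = 0.85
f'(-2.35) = 0.71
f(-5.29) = 0.26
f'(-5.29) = 0.06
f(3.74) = -0.30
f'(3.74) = 0.08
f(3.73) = -0.30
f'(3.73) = 0.08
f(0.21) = 0.06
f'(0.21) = 1.16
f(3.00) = -0.38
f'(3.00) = 0.14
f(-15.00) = 0.08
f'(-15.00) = 0.01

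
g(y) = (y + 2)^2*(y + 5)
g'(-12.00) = 240.00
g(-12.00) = -700.00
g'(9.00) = 429.00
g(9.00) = 1694.00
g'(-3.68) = -1.61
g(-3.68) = 3.73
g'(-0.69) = 13.01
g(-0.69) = 7.40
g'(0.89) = 42.40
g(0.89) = 49.19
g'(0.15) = 26.77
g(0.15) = 23.81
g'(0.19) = 27.53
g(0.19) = 24.89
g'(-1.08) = 8.06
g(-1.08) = 3.32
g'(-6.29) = 29.47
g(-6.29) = -23.74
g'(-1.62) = 2.71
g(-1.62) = 0.49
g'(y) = (y + 2)^2 + (y + 5)*(2*y + 4)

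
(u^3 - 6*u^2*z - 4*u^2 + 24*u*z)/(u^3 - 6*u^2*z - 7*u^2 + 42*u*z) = (u - 4)/(u - 7)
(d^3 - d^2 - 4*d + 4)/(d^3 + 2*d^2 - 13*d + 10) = (d + 2)/(d + 5)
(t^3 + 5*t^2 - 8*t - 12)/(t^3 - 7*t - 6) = (t^2 + 4*t - 12)/(t^2 - t - 6)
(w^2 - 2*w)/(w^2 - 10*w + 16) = w/(w - 8)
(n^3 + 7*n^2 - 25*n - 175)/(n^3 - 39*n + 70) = (n + 5)/(n - 2)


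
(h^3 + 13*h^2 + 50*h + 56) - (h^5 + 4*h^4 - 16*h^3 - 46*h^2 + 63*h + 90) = -h^5 - 4*h^4 + 17*h^3 + 59*h^2 - 13*h - 34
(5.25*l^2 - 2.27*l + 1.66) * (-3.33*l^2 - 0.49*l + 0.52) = -17.4825*l^4 + 4.9866*l^3 - 1.6855*l^2 - 1.9938*l + 0.8632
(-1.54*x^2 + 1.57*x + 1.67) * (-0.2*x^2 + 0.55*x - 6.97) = 0.308*x^4 - 1.161*x^3 + 11.2633*x^2 - 10.0244*x - 11.6399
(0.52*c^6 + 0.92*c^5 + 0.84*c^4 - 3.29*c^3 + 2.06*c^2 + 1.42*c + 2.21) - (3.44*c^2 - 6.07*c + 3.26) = 0.52*c^6 + 0.92*c^5 + 0.84*c^4 - 3.29*c^3 - 1.38*c^2 + 7.49*c - 1.05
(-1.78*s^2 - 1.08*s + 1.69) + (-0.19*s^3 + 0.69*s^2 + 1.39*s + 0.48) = -0.19*s^3 - 1.09*s^2 + 0.31*s + 2.17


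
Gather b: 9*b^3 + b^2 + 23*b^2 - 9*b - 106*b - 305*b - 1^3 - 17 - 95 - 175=9*b^3 + 24*b^2 - 420*b - 288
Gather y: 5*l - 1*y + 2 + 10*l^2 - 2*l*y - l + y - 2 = 10*l^2 - 2*l*y + 4*l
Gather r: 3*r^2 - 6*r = 3*r^2 - 6*r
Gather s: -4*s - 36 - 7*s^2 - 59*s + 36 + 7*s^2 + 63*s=0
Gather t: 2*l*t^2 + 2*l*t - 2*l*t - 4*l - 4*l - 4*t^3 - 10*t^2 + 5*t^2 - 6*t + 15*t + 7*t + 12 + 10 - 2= -8*l - 4*t^3 + t^2*(2*l - 5) + 16*t + 20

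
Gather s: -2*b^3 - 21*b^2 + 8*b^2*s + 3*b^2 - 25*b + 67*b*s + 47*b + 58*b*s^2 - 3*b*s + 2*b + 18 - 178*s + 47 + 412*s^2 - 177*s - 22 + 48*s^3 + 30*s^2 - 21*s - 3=-2*b^3 - 18*b^2 + 24*b + 48*s^3 + s^2*(58*b + 442) + s*(8*b^2 + 64*b - 376) + 40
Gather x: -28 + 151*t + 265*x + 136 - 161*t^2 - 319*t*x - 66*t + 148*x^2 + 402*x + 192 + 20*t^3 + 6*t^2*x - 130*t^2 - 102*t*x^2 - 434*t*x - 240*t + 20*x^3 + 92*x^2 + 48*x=20*t^3 - 291*t^2 - 155*t + 20*x^3 + x^2*(240 - 102*t) + x*(6*t^2 - 753*t + 715) + 300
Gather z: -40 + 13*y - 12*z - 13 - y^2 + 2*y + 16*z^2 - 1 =-y^2 + 15*y + 16*z^2 - 12*z - 54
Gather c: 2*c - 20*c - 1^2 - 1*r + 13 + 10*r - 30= -18*c + 9*r - 18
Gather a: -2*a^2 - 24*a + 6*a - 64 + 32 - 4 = -2*a^2 - 18*a - 36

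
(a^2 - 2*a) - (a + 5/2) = a^2 - 3*a - 5/2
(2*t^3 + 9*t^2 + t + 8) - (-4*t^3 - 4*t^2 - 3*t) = 6*t^3 + 13*t^2 + 4*t + 8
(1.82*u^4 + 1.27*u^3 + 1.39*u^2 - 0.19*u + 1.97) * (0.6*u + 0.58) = 1.092*u^5 + 1.8176*u^4 + 1.5706*u^3 + 0.6922*u^2 + 1.0718*u + 1.1426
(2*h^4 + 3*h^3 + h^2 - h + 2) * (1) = 2*h^4 + 3*h^3 + h^2 - h + 2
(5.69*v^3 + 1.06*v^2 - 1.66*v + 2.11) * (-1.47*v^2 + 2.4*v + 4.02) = -8.3643*v^5 + 12.0978*v^4 + 27.858*v^3 - 2.8245*v^2 - 1.6092*v + 8.4822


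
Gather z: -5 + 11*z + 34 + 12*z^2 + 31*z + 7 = 12*z^2 + 42*z + 36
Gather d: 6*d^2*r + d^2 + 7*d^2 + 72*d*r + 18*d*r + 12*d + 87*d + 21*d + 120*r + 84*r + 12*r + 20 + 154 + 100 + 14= d^2*(6*r + 8) + d*(90*r + 120) + 216*r + 288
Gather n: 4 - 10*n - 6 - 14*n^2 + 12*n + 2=-14*n^2 + 2*n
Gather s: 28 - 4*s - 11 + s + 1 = 18 - 3*s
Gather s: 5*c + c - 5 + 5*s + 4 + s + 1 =6*c + 6*s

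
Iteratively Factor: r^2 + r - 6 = (r - 2)*(r + 3)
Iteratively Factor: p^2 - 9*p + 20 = (p - 4)*(p - 5)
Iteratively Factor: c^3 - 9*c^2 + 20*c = (c)*(c^2 - 9*c + 20) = c*(c - 5)*(c - 4)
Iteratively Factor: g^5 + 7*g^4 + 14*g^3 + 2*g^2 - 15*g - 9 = (g + 1)*(g^4 + 6*g^3 + 8*g^2 - 6*g - 9) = (g - 1)*(g + 1)*(g^3 + 7*g^2 + 15*g + 9) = (g - 1)*(g + 1)^2*(g^2 + 6*g + 9) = (g - 1)*(g + 1)^2*(g + 3)*(g + 3)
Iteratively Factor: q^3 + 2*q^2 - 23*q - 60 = (q + 3)*(q^2 - q - 20) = (q - 5)*(q + 3)*(q + 4)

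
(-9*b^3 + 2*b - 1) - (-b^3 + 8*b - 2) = -8*b^3 - 6*b + 1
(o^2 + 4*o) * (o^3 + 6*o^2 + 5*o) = o^5 + 10*o^4 + 29*o^3 + 20*o^2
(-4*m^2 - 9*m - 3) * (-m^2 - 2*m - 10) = 4*m^4 + 17*m^3 + 61*m^2 + 96*m + 30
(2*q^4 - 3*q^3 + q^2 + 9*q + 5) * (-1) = -2*q^4 + 3*q^3 - q^2 - 9*q - 5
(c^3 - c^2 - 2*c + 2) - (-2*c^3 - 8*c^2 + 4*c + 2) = 3*c^3 + 7*c^2 - 6*c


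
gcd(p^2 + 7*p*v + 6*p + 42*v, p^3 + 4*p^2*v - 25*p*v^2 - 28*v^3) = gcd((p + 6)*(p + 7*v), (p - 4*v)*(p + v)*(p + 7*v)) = p + 7*v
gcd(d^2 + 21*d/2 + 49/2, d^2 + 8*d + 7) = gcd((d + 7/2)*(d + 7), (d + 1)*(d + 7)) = d + 7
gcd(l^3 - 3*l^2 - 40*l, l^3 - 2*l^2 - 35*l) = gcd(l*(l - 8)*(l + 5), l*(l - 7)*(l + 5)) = l^2 + 5*l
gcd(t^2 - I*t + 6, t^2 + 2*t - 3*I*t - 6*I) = t - 3*I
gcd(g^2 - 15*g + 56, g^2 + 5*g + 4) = 1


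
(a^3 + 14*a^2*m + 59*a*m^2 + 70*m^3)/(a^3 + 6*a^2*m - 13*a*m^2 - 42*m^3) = (a + 5*m)/(a - 3*m)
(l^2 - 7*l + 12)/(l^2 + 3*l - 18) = (l - 4)/(l + 6)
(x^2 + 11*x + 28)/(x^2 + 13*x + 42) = (x + 4)/(x + 6)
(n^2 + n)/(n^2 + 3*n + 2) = n/(n + 2)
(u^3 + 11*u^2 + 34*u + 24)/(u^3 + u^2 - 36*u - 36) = (u + 4)/(u - 6)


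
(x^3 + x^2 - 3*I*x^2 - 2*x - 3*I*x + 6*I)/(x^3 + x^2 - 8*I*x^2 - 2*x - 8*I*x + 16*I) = (x - 3*I)/(x - 8*I)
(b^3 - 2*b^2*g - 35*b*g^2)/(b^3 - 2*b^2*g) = (b^2 - 2*b*g - 35*g^2)/(b*(b - 2*g))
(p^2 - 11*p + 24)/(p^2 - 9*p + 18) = (p - 8)/(p - 6)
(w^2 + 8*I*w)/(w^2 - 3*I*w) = (w + 8*I)/(w - 3*I)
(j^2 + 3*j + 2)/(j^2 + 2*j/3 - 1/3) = 3*(j + 2)/(3*j - 1)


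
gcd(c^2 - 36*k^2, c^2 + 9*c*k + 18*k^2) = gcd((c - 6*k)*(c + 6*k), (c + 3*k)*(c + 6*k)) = c + 6*k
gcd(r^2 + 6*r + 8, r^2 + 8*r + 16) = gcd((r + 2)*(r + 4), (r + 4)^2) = r + 4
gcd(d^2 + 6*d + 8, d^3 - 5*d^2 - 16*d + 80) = d + 4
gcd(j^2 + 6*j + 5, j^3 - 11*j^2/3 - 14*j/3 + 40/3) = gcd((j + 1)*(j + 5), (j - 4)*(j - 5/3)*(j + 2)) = 1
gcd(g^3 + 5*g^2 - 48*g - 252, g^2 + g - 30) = g + 6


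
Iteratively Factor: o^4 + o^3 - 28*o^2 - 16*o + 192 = (o - 4)*(o^3 + 5*o^2 - 8*o - 48) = (o - 4)*(o - 3)*(o^2 + 8*o + 16) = (o - 4)*(o - 3)*(o + 4)*(o + 4)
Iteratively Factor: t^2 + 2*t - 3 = (t + 3)*(t - 1)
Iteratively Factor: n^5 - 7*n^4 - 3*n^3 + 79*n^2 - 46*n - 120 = (n + 3)*(n^4 - 10*n^3 + 27*n^2 - 2*n - 40) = (n - 5)*(n + 3)*(n^3 - 5*n^2 + 2*n + 8) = (n - 5)*(n + 1)*(n + 3)*(n^2 - 6*n + 8) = (n - 5)*(n - 2)*(n + 1)*(n + 3)*(n - 4)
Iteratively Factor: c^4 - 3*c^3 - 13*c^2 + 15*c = (c)*(c^3 - 3*c^2 - 13*c + 15) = c*(c - 1)*(c^2 - 2*c - 15) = c*(c - 1)*(c + 3)*(c - 5)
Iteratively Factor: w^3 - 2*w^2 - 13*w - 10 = (w + 1)*(w^2 - 3*w - 10) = (w - 5)*(w + 1)*(w + 2)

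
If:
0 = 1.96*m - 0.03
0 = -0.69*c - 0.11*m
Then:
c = -0.00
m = 0.02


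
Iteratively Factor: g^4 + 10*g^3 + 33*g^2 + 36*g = (g + 4)*(g^3 + 6*g^2 + 9*g) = (g + 3)*(g + 4)*(g^2 + 3*g) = g*(g + 3)*(g + 4)*(g + 3)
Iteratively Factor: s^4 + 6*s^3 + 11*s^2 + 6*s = (s + 2)*(s^3 + 4*s^2 + 3*s) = (s + 1)*(s + 2)*(s^2 + 3*s) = (s + 1)*(s + 2)*(s + 3)*(s)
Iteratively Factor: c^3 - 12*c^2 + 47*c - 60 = (c - 3)*(c^2 - 9*c + 20) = (c - 5)*(c - 3)*(c - 4)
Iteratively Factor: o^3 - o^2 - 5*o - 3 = (o + 1)*(o^2 - 2*o - 3) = (o - 3)*(o + 1)*(o + 1)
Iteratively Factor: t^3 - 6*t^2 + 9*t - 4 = (t - 4)*(t^2 - 2*t + 1) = (t - 4)*(t - 1)*(t - 1)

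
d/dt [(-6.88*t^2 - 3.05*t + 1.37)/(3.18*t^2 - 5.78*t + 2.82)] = (49.4654*t^2 - 47.5164*t - 0.682399999999999)/(10.1124*t^4 - 36.7608*t^3 + 51.3436*t^2 - 32.5992*t + 7.9524)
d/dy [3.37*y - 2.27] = 3.37000000000000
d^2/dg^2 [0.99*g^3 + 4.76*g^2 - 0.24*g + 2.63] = 5.94*g + 9.52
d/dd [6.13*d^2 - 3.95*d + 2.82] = 12.26*d - 3.95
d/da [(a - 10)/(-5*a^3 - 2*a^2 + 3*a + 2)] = 2*(5*a^3 - 74*a^2 - 20*a + 16)/(25*a^6 + 20*a^5 - 26*a^4 - 32*a^3 + a^2 + 12*a + 4)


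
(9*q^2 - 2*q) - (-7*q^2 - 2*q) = 16*q^2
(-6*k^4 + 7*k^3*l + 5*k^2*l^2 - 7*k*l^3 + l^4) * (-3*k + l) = 18*k^5 - 27*k^4*l - 8*k^3*l^2 + 26*k^2*l^3 - 10*k*l^4 + l^5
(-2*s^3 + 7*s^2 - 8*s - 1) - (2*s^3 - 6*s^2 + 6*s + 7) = -4*s^3 + 13*s^2 - 14*s - 8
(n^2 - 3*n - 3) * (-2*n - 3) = -2*n^3 + 3*n^2 + 15*n + 9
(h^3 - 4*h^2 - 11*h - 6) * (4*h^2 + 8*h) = 4*h^5 - 8*h^4 - 76*h^3 - 112*h^2 - 48*h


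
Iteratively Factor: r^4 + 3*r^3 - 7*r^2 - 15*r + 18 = (r + 3)*(r^3 - 7*r + 6) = (r - 2)*(r + 3)*(r^2 + 2*r - 3) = (r - 2)*(r + 3)^2*(r - 1)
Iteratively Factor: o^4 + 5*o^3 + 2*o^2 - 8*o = (o + 4)*(o^3 + o^2 - 2*o) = (o + 2)*(o + 4)*(o^2 - o) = o*(o + 2)*(o + 4)*(o - 1)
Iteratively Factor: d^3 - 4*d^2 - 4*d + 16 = (d - 4)*(d^2 - 4) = (d - 4)*(d + 2)*(d - 2)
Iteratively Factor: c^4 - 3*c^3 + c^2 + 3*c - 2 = (c - 1)*(c^3 - 2*c^2 - c + 2) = (c - 2)*(c - 1)*(c^2 - 1) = (c - 2)*(c - 1)^2*(c + 1)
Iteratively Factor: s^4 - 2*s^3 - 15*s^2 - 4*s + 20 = (s - 1)*(s^3 - s^2 - 16*s - 20) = (s - 5)*(s - 1)*(s^2 + 4*s + 4) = (s - 5)*(s - 1)*(s + 2)*(s + 2)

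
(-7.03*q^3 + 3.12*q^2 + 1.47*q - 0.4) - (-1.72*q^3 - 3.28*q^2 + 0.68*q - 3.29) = -5.31*q^3 + 6.4*q^2 + 0.79*q + 2.89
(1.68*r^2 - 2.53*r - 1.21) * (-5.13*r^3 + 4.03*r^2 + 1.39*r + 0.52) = -8.6184*r^5 + 19.7493*r^4 - 1.6534*r^3 - 7.5194*r^2 - 2.9975*r - 0.6292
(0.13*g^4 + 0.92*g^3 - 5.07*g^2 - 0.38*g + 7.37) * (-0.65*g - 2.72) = -0.0845*g^5 - 0.9516*g^4 + 0.7931*g^3 + 14.0374*g^2 - 3.7569*g - 20.0464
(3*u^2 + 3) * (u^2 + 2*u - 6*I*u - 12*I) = 3*u^4 + 6*u^3 - 18*I*u^3 + 3*u^2 - 36*I*u^2 + 6*u - 18*I*u - 36*I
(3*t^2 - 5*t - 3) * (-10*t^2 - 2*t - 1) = -30*t^4 + 44*t^3 + 37*t^2 + 11*t + 3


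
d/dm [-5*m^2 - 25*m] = -10*m - 25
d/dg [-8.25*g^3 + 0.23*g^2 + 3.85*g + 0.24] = -24.75*g^2 + 0.46*g + 3.85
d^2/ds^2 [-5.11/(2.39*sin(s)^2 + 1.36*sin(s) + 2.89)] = (116.755324*sin(s)^4 + 49.828632*sin(s)^3 - 306.862654*sin(s)^2 - 119.741608*sin(s) + 51.68765)/(2.39*sin(s)^2 + 1.36*sin(s) + 2.89)^3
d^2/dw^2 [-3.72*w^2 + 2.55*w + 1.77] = -7.44000000000000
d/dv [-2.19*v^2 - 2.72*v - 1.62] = -4.38*v - 2.72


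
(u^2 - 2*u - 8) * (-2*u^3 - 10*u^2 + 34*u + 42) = -2*u^5 - 6*u^4 + 70*u^3 + 54*u^2 - 356*u - 336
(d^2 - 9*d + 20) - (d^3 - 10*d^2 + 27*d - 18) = -d^3 + 11*d^2 - 36*d + 38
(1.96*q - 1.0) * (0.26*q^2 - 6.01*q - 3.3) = 0.5096*q^3 - 12.0396*q^2 - 0.458*q + 3.3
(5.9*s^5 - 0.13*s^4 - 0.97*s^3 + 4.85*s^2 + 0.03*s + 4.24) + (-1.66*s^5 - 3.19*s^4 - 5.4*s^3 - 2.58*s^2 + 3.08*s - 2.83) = 4.24*s^5 - 3.32*s^4 - 6.37*s^3 + 2.27*s^2 + 3.11*s + 1.41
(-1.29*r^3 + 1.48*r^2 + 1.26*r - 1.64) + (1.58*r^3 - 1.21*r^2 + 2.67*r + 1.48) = 0.29*r^3 + 0.27*r^2 + 3.93*r - 0.16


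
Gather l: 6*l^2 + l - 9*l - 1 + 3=6*l^2 - 8*l + 2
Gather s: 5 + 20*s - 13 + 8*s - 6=28*s - 14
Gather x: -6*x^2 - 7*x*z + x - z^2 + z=-6*x^2 + x*(1 - 7*z) - z^2 + z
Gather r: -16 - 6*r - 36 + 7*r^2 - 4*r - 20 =7*r^2 - 10*r - 72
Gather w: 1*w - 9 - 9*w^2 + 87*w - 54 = -9*w^2 + 88*w - 63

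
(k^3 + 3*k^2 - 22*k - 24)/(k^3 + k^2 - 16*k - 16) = (k + 6)/(k + 4)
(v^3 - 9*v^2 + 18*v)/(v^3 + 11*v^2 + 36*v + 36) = v*(v^2 - 9*v + 18)/(v^3 + 11*v^2 + 36*v + 36)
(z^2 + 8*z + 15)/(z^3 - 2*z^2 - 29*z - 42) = (z + 5)/(z^2 - 5*z - 14)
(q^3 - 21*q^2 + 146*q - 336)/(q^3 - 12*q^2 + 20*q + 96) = (q - 7)/(q + 2)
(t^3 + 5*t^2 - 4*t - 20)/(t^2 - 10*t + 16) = (t^2 + 7*t + 10)/(t - 8)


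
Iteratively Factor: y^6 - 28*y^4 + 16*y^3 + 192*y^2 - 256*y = (y - 4)*(y^5 + 4*y^4 - 12*y^3 - 32*y^2 + 64*y) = (y - 4)*(y + 4)*(y^4 - 12*y^2 + 16*y) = y*(y - 4)*(y + 4)*(y^3 - 12*y + 16) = y*(y - 4)*(y + 4)^2*(y^2 - 4*y + 4) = y*(y - 4)*(y - 2)*(y + 4)^2*(y - 2)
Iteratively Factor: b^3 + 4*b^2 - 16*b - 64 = (b + 4)*(b^2 - 16) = (b - 4)*(b + 4)*(b + 4)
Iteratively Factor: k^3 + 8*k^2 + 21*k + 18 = (k + 3)*(k^2 + 5*k + 6) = (k + 3)^2*(k + 2)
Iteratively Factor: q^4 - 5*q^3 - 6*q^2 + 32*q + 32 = (q + 2)*(q^3 - 7*q^2 + 8*q + 16) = (q + 1)*(q + 2)*(q^2 - 8*q + 16) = (q - 4)*(q + 1)*(q + 2)*(q - 4)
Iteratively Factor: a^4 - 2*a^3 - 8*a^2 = (a)*(a^3 - 2*a^2 - 8*a) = a*(a + 2)*(a^2 - 4*a) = a^2*(a + 2)*(a - 4)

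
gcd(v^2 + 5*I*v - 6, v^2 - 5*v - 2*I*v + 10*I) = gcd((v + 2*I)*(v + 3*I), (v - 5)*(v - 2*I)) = 1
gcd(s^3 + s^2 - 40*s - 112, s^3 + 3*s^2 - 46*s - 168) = s^2 - 3*s - 28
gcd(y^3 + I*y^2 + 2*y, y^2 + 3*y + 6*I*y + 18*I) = 1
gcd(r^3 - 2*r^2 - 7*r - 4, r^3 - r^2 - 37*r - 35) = r + 1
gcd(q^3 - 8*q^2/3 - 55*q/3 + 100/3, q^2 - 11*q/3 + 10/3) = q - 5/3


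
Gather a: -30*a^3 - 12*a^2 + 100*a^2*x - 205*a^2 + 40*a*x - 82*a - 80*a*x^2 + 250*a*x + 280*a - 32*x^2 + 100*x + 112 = -30*a^3 + a^2*(100*x - 217) + a*(-80*x^2 + 290*x + 198) - 32*x^2 + 100*x + 112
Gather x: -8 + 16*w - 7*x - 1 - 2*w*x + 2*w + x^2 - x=18*w + x^2 + x*(-2*w - 8) - 9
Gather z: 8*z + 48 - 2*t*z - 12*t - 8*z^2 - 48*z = -12*t - 8*z^2 + z*(-2*t - 40) + 48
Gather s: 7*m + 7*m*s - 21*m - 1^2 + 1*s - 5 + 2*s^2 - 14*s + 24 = -14*m + 2*s^2 + s*(7*m - 13) + 18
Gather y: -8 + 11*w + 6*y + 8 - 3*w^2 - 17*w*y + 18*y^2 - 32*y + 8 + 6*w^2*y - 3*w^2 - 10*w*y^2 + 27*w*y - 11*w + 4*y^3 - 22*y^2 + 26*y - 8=-6*w^2 + 4*y^3 + y^2*(-10*w - 4) + y*(6*w^2 + 10*w)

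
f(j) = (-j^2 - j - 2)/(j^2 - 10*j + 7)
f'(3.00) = 0.21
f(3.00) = 1.00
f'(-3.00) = 0.05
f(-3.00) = -0.17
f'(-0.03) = -0.50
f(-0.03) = -0.27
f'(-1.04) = -0.01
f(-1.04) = -0.11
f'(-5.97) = 0.04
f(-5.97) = -0.31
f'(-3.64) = 0.05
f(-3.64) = -0.20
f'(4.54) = 0.49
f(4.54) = 1.53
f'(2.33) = 0.08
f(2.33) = 0.90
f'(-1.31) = 0.01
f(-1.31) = -0.11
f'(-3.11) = 0.05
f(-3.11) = -0.18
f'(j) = (10 - 2*j)*(-j^2 - j - 2)/(j^2 - 10*j + 7)^2 + (-2*j - 1)/(j^2 - 10*j + 7)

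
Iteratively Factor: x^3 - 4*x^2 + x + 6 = (x - 3)*(x^2 - x - 2) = (x - 3)*(x - 2)*(x + 1)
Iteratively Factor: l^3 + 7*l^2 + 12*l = (l + 3)*(l^2 + 4*l) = (l + 3)*(l + 4)*(l)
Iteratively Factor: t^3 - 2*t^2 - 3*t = (t - 3)*(t^2 + t) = (t - 3)*(t + 1)*(t)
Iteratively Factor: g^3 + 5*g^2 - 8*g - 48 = (g + 4)*(g^2 + g - 12) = (g + 4)^2*(g - 3)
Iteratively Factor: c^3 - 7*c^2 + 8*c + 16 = (c - 4)*(c^2 - 3*c - 4) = (c - 4)*(c + 1)*(c - 4)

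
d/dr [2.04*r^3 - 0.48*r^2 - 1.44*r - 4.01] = 6.12*r^2 - 0.96*r - 1.44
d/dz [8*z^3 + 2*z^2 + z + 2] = 24*z^2 + 4*z + 1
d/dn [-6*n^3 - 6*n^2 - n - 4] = -18*n^2 - 12*n - 1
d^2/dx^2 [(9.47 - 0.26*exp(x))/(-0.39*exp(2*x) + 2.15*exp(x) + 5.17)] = (0.039546*exp(4*x) - 5.543538*exp(3*x) + 26.967213*exp(2*x) - 123.042549*exp(x) + 112.213299)*exp(x)/(0.059319*exp(6*x) - 0.981045*exp(5*x) + 3.049254*exp(4*x) + 16.071895*exp(3*x) - 40.422162*exp(2*x) - 172.401405*exp(x) - 138.188413)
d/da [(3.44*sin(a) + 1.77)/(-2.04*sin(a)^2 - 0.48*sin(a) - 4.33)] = (7.0176*sin(a)^2 + 7.2216*sin(a) - 14.0456)*cos(a)/(4.1616*sin(a)^4 + 1.9584*sin(a)^3 + 17.8968*sin(a)^2 + 4.1568*sin(a) + 18.7489)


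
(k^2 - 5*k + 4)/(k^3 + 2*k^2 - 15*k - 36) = (k - 1)/(k^2 + 6*k + 9)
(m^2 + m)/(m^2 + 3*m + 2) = m/(m + 2)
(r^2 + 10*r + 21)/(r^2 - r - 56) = (r + 3)/(r - 8)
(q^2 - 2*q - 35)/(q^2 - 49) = (q + 5)/(q + 7)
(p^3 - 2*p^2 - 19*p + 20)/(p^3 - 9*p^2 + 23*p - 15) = (p + 4)/(p - 3)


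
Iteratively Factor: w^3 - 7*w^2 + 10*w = (w)*(w^2 - 7*w + 10) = w*(w - 5)*(w - 2)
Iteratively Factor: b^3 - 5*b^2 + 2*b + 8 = (b - 4)*(b^2 - b - 2) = (b - 4)*(b - 2)*(b + 1)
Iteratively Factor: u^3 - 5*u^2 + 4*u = (u)*(u^2 - 5*u + 4) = u*(u - 4)*(u - 1)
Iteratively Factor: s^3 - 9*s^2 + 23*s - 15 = (s - 3)*(s^2 - 6*s + 5) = (s - 3)*(s - 1)*(s - 5)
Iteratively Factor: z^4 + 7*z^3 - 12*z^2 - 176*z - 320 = (z + 4)*(z^3 + 3*z^2 - 24*z - 80) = (z - 5)*(z + 4)*(z^2 + 8*z + 16) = (z - 5)*(z + 4)^2*(z + 4)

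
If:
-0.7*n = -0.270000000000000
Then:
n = 0.39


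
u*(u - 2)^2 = u^3 - 4*u^2 + 4*u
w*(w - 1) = w^2 - w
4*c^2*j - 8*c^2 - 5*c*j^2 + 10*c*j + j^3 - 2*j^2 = (-4*c + j)*(-c + j)*(j - 2)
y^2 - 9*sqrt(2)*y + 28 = (y - 7*sqrt(2))*(y - 2*sqrt(2))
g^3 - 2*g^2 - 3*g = g*(g - 3)*(g + 1)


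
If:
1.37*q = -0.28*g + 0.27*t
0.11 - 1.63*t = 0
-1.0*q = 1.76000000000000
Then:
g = 8.68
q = -1.76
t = 0.07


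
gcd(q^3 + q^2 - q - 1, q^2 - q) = q - 1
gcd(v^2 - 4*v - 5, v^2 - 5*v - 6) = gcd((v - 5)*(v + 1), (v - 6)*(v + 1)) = v + 1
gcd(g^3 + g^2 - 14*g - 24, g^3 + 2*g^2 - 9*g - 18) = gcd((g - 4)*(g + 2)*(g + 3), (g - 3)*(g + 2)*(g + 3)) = g^2 + 5*g + 6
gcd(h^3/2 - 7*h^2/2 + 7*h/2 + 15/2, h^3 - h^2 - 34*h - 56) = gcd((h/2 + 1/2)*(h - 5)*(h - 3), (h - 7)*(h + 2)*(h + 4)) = 1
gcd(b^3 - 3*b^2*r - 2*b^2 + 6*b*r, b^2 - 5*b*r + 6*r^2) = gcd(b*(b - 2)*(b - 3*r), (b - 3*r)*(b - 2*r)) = -b + 3*r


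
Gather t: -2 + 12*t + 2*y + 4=12*t + 2*y + 2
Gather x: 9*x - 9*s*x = x*(9 - 9*s)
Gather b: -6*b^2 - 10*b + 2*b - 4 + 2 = -6*b^2 - 8*b - 2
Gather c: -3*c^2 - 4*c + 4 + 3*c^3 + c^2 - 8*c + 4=3*c^3 - 2*c^2 - 12*c + 8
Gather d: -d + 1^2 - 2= -d - 1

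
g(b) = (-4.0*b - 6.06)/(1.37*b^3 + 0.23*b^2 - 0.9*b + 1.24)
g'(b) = (-4.0*b - 6.06)*(-4.11*b^2 - 0.46*b + 0.9)/(1.37*b^3 + 0.23*b^2 - 0.9*b + 1.24)^2 - 4.0/(1.37*b^3 + 0.23*b^2 - 0.9*b + 1.24)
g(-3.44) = -0.16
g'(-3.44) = -0.07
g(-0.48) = -2.63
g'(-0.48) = -2.83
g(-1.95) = -0.28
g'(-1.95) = 0.03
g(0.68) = -7.54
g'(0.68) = 5.06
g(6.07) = -0.10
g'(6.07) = 0.04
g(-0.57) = -2.40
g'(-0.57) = -2.28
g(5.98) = -0.10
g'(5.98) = 0.04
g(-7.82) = -0.04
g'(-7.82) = -0.01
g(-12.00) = -0.02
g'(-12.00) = -0.00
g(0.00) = -4.89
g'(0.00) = -6.77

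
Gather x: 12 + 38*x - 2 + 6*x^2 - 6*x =6*x^2 + 32*x + 10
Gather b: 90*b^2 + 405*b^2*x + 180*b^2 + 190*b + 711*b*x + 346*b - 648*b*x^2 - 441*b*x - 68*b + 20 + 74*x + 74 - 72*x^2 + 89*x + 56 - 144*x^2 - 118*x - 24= b^2*(405*x + 270) + b*(-648*x^2 + 270*x + 468) - 216*x^2 + 45*x + 126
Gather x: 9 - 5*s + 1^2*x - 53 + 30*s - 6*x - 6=25*s - 5*x - 50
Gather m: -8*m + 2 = 2 - 8*m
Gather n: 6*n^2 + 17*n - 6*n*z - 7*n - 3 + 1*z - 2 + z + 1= 6*n^2 + n*(10 - 6*z) + 2*z - 4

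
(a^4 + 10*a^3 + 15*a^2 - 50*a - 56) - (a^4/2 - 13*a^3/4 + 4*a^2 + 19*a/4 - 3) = a^4/2 + 53*a^3/4 + 11*a^2 - 219*a/4 - 53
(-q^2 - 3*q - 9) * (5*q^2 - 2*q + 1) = -5*q^4 - 13*q^3 - 40*q^2 + 15*q - 9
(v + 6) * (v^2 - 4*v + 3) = v^3 + 2*v^2 - 21*v + 18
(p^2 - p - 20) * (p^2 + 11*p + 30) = p^4 + 10*p^3 - p^2 - 250*p - 600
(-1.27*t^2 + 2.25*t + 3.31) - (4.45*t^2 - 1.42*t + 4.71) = -5.72*t^2 + 3.67*t - 1.4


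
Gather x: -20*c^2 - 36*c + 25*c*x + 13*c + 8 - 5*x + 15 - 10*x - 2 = -20*c^2 - 23*c + x*(25*c - 15) + 21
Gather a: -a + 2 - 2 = -a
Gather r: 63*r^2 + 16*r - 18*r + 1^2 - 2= 63*r^2 - 2*r - 1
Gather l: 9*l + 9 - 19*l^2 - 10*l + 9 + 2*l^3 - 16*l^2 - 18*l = 2*l^3 - 35*l^2 - 19*l + 18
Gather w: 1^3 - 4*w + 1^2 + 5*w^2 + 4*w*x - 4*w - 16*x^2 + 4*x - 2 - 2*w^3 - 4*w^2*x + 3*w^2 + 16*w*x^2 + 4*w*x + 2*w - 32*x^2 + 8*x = -2*w^3 + w^2*(8 - 4*x) + w*(16*x^2 + 8*x - 6) - 48*x^2 + 12*x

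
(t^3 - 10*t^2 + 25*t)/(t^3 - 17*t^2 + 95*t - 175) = t/(t - 7)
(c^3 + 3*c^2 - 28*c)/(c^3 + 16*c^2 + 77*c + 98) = c*(c - 4)/(c^2 + 9*c + 14)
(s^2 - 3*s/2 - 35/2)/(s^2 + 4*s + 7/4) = 2*(s - 5)/(2*s + 1)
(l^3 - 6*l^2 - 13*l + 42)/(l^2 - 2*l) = l - 4 - 21/l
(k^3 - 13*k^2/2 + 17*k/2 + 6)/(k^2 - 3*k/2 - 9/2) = (2*k^2 - 7*k - 4)/(2*k + 3)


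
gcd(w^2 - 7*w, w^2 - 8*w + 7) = w - 7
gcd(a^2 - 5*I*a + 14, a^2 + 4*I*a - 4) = a + 2*I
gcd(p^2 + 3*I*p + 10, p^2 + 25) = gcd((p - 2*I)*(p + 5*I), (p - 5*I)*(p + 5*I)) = p + 5*I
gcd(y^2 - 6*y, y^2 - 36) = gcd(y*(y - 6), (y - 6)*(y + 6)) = y - 6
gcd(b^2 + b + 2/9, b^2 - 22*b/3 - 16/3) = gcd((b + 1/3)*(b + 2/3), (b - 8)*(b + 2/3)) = b + 2/3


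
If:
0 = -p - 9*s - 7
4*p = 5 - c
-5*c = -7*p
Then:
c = 35/27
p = 25/27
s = -214/243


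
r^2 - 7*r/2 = r*(r - 7/2)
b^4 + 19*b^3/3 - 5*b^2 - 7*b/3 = b*(b - 1)*(b + 1/3)*(b + 7)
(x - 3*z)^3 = x^3 - 9*x^2*z + 27*x*z^2 - 27*z^3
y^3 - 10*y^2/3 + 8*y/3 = y*(y - 2)*(y - 4/3)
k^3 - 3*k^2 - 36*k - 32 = (k - 8)*(k + 1)*(k + 4)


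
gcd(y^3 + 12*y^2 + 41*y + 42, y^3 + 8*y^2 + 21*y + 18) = y^2 + 5*y + 6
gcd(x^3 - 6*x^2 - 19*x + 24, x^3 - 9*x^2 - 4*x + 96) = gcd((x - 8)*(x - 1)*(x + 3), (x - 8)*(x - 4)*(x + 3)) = x^2 - 5*x - 24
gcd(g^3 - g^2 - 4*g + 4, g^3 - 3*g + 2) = g^2 + g - 2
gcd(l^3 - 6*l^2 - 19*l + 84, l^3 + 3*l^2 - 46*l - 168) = l^2 - 3*l - 28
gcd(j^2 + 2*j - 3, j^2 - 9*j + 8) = j - 1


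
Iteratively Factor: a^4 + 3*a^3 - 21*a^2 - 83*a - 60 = (a + 3)*(a^3 - 21*a - 20) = (a + 1)*(a + 3)*(a^2 - a - 20) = (a + 1)*(a + 3)*(a + 4)*(a - 5)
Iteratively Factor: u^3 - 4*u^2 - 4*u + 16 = (u - 2)*(u^2 - 2*u - 8) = (u - 4)*(u - 2)*(u + 2)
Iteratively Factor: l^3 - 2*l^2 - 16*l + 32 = (l - 2)*(l^2 - 16) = (l - 2)*(l + 4)*(l - 4)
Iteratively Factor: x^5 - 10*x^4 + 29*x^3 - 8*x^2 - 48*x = (x)*(x^4 - 10*x^3 + 29*x^2 - 8*x - 48) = x*(x - 4)*(x^3 - 6*x^2 + 5*x + 12) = x*(x - 4)*(x - 3)*(x^2 - 3*x - 4) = x*(x - 4)^2*(x - 3)*(x + 1)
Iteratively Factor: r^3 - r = (r + 1)*(r^2 - r) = r*(r + 1)*(r - 1)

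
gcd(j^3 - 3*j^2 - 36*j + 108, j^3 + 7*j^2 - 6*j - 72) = j^2 + 3*j - 18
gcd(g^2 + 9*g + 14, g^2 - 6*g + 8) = 1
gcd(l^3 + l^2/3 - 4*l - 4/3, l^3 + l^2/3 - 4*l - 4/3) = l^3 + l^2/3 - 4*l - 4/3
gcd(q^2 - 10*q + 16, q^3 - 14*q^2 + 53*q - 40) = q - 8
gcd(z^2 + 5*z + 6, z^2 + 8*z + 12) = z + 2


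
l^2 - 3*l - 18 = (l - 6)*(l + 3)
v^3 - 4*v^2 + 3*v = v*(v - 3)*(v - 1)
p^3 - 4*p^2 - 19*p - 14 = (p - 7)*(p + 1)*(p + 2)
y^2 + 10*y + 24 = (y + 4)*(y + 6)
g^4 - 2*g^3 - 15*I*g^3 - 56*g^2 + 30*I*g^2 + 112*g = g*(g - 2)*(g - 8*I)*(g - 7*I)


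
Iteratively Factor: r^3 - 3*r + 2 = (r - 1)*(r^2 + r - 2) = (r - 1)^2*(r + 2)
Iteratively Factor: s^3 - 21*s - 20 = (s + 1)*(s^2 - s - 20) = (s + 1)*(s + 4)*(s - 5)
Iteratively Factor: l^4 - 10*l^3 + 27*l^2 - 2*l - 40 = (l - 5)*(l^3 - 5*l^2 + 2*l + 8) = (l - 5)*(l - 2)*(l^2 - 3*l - 4) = (l - 5)*(l - 4)*(l - 2)*(l + 1)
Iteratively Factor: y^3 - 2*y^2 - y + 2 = (y - 2)*(y^2 - 1) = (y - 2)*(y - 1)*(y + 1)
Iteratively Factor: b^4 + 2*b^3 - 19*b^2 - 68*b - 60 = (b - 5)*(b^3 + 7*b^2 + 16*b + 12) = (b - 5)*(b + 2)*(b^2 + 5*b + 6) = (b - 5)*(b + 2)*(b + 3)*(b + 2)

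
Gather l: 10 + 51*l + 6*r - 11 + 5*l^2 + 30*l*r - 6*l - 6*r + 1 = 5*l^2 + l*(30*r + 45)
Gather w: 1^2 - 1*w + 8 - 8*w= 9 - 9*w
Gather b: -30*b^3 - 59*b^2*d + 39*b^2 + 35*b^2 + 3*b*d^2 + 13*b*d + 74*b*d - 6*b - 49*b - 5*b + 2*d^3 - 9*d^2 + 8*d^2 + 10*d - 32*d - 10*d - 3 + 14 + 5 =-30*b^3 + b^2*(74 - 59*d) + b*(3*d^2 + 87*d - 60) + 2*d^3 - d^2 - 32*d + 16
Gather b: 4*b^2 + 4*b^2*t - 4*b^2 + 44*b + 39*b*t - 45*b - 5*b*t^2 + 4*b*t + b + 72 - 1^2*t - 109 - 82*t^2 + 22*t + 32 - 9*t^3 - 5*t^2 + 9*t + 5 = 4*b^2*t + b*(-5*t^2 + 43*t) - 9*t^3 - 87*t^2 + 30*t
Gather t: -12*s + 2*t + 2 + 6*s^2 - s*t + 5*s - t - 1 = 6*s^2 - 7*s + t*(1 - s) + 1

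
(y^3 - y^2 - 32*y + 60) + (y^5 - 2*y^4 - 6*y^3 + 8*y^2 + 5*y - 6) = y^5 - 2*y^4 - 5*y^3 + 7*y^2 - 27*y + 54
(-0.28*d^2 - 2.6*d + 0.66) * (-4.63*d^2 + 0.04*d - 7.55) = 1.2964*d^4 + 12.0268*d^3 - 1.0458*d^2 + 19.6564*d - 4.983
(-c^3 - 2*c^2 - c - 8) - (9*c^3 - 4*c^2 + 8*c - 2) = -10*c^3 + 2*c^2 - 9*c - 6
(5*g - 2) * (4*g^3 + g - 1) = 20*g^4 - 8*g^3 + 5*g^2 - 7*g + 2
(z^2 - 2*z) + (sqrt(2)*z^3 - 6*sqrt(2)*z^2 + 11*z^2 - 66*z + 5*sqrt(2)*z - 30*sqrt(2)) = sqrt(2)*z^3 - 6*sqrt(2)*z^2 + 12*z^2 - 68*z + 5*sqrt(2)*z - 30*sqrt(2)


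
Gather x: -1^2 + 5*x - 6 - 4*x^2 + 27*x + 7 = -4*x^2 + 32*x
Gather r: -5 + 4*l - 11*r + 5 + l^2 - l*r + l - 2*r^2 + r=l^2 + 5*l - 2*r^2 + r*(-l - 10)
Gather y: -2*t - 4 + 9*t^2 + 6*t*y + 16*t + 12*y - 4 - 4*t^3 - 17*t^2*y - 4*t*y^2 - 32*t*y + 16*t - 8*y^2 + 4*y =-4*t^3 + 9*t^2 + 30*t + y^2*(-4*t - 8) + y*(-17*t^2 - 26*t + 16) - 8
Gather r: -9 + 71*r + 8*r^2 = 8*r^2 + 71*r - 9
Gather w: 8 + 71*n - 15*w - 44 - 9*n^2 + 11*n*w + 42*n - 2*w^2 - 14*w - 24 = -9*n^2 + 113*n - 2*w^2 + w*(11*n - 29) - 60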